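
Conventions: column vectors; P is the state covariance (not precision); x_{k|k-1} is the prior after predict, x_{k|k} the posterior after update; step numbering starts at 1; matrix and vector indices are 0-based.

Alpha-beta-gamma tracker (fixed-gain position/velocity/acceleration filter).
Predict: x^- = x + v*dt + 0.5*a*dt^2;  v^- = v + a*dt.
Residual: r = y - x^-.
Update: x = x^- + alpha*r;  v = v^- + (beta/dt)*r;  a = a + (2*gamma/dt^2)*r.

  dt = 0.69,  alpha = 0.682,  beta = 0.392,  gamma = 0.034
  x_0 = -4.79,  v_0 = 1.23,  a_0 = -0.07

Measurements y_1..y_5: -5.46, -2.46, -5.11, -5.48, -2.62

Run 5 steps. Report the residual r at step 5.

resid = 3.3458

step 1: x_pred=-3.9580  r=-1.5020  x^+=-4.9824  v^+=0.3284  a^+=-0.2845
step 2: x_pred=-4.8235  r=2.3635  x^+=-3.2116  v^+=1.4748  a^+=0.0530
step 3: x_pred=-2.1814  r=-2.9286  x^+=-4.1787  v^+=-0.1524  a^+=-0.3652
step 4: x_pred=-4.3708  r=-1.1092  x^+=-5.1273  v^+=-1.0346  a^+=-0.5237
step 5: x_pred=-5.9658  r=3.3458  x^+=-3.6840  v^+=0.5049  a^+=-0.0458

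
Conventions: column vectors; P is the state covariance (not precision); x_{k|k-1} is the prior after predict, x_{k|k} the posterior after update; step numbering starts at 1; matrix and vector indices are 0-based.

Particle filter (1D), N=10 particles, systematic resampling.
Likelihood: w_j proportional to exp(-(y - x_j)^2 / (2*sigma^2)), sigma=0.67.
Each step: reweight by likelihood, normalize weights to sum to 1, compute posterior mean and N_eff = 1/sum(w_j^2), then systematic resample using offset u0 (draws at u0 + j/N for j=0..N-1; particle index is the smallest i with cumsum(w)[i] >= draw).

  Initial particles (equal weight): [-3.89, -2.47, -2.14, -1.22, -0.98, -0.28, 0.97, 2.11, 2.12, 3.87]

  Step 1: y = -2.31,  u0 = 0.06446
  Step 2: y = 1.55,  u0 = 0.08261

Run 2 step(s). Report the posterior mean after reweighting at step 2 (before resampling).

step 1: w=[0.0256, 0.4019, 0.4005, 0.1101, 0.0577, 0.0042, 0.0000, 0.0000, 0.0000, 0.0000]  mean=-2.1415  Neff=2.9582  idx=[1, 1, 1, 1, 2, 2, 2, 2, 3, 4]
step 2: w=[0.0000, 0.0000, 0.0000, 0.0000, 0.0003, 0.0003, 0.0003, 0.0003, 0.1949, 0.8039]  mean=-1.0281  Neff=1.4613  idx=[8, 8, 9, 9, 9, 9, 9, 9, 9, 9]

post_mean = -1.0281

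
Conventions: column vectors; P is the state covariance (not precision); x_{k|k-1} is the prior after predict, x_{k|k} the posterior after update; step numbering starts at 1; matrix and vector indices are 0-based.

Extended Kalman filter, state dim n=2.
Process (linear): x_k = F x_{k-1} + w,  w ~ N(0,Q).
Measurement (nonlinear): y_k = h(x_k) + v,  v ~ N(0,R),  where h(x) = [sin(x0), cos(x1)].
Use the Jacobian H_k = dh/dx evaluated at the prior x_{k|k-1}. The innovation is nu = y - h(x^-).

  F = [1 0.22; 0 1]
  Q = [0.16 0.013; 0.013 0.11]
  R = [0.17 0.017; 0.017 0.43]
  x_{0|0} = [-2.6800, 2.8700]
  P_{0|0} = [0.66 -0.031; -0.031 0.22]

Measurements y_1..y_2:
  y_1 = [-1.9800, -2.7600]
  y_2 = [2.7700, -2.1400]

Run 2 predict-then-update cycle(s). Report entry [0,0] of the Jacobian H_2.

step 1: x^-=[-2.0486, 2.8700]  P^-=[0.8170 0.0304; 0.0304 0.3300]  H_jac=[-0.4598 0.0000; 0.0000 -0.2683]  S=[0.3428 0.0208; 0.0208 0.4537]  K=[-1.0980 0.0322; -0.0291 -0.1938]  nu=[-1.0920, -1.7967]  x^+=[-0.9075, 3.2499]  P^+=[0.4048 0.0179; 0.0179 0.3124]
step 2: x^-=[-0.1925, 3.2499]  P^-=[0.5878 0.0996; 0.0996 0.4224]  H_jac=[0.9815 0.0000; 0.0000 0.1081]  S=[0.7362 0.0276; 0.0276 0.4349]  K=[0.7845 -0.0250; 0.1292 0.0968]  nu=[2.9613, -1.1459]  x^+=[2.1593, 3.5216]  P^+=[0.1354 0.0241; 0.0241 0.4054]

H_jac[0,0] = 0.9815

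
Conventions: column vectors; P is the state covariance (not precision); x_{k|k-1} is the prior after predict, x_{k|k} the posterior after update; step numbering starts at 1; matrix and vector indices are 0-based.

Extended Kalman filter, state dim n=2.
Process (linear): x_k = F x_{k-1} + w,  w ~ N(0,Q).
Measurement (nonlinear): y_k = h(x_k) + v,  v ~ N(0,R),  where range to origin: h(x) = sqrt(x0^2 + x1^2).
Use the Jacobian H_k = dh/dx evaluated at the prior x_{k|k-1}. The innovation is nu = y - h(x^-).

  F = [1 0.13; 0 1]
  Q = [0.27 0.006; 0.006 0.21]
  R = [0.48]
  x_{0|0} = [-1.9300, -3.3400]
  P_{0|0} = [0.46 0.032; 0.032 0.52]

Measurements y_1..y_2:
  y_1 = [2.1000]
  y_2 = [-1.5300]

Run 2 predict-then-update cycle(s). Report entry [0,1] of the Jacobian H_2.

step 1: x^-=[-2.3642, -3.3400]  P^-=[0.7471 0.1056; 0.1056 0.7300]  H_jac=[-0.5778 -0.8162]  S=[1.3153]  K=[-0.3937; -0.4994]  nu=[-1.9921]  x^+=[-1.5799, -2.3452]  P^+=[0.5432 -0.1530; -0.1530 0.4020]
step 2: x^-=[-1.8848, -2.3452]  P^-=[0.7803 -0.0947; -0.0947 0.6120]  H_jac=[-0.6264 -0.7795]  S=[1.0655]  K=[-0.3894; -0.3920]  nu=[-4.5387]  x^+=[-0.1173, -0.5660]  P^+=[0.6187 -0.2574; -0.2574 0.4483]

H_jac[0,1] = -0.7795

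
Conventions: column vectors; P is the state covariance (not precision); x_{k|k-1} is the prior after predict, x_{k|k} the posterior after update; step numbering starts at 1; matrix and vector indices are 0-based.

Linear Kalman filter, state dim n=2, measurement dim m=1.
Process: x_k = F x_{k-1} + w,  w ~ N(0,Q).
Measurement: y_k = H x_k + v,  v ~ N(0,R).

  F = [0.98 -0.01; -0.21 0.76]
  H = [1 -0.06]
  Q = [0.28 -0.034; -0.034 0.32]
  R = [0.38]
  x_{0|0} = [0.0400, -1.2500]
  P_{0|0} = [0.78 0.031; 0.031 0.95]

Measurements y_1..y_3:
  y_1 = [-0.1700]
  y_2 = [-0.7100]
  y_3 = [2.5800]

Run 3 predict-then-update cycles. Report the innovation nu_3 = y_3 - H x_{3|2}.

step 1: x^-=[0.0517, -0.9584]  P^-=[1.0286 -0.1786; -0.1786 0.8932]  S=[1.4332]  K=[0.7251; -0.1620]  nu=[-0.2792]  x^+=[-0.1508, -0.9132]  P^+=[0.2749 -0.0102; -0.0102 0.8556]
step 2: x^-=[-0.1386, -0.6623]  P^-=[0.5443 -0.1047; -0.1047 0.8296]  S=[0.9399]  K=[0.5858; -0.1644]  nu=[-0.6111]  x^+=[-0.4966, -0.5619]  P^+=[0.2218 -0.0142; -0.0142 0.8042]
step 3: x^-=[-0.4811, -0.3227]  P^-=[0.4933 -0.0964; -0.0964 0.7988]  S=[0.8878]  K=[0.5622; -0.1625]  nu=[3.0417]  x^+=[1.2290, -0.8171]  P^+=[0.2127 -0.0152; -0.0152 0.7754]

innov = [3.0417]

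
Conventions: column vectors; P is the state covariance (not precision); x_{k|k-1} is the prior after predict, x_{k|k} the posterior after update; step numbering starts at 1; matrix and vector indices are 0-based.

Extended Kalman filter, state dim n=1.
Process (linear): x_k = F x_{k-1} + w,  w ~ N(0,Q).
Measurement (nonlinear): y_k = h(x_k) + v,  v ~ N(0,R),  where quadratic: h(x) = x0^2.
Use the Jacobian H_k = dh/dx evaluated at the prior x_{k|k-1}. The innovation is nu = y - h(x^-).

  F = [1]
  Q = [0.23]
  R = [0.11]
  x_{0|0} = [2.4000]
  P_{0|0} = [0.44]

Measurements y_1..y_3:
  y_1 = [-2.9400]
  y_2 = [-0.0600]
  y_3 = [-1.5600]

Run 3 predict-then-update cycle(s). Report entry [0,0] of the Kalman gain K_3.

step 1: x^-=[2.4000]  P^-=[0.6700]  H_jac=[4.8000]  S=[15.5468]  K=[0.2069]  nu=[-8.7000]  x^+=[0.6003]  P^+=[0.0047]
step 2: x^-=[0.6003]  P^-=[0.2347]  H_jac=[1.2006]  S=[0.4484]  K=[0.6286]  nu=[-0.4204]  x^+=[0.3361]  P^+=[0.0576]
step 3: x^-=[0.3361]  P^-=[0.2876]  H_jac=[0.6722]  S=[0.2399]  K=[0.8057]  nu=[-1.6730]  x^+=[-1.0118]  P^+=[0.1318]

K[0,0] = 0.8057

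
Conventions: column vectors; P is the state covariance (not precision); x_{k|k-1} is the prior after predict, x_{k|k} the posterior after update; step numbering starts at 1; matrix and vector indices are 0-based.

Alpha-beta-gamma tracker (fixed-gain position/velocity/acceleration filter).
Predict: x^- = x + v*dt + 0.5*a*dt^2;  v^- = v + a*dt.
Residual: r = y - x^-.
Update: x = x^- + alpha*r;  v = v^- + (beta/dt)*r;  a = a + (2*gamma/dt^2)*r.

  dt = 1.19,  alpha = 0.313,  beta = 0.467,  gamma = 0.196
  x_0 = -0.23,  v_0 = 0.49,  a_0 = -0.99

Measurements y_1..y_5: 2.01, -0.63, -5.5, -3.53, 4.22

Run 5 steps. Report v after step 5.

v_post = 1.3605

step 1: x_pred=-0.3479  r=2.3579  x^+=0.3901  v^+=0.2372  a^+=-0.3373
step 2: x_pred=0.4336  r=-1.0636  x^+=0.1007  v^+=-0.5816  a^+=-0.6317
step 3: x_pred=-1.0387  r=-4.4613  x^+=-2.4351  v^+=-3.0841  a^+=-1.8667
step 4: x_pred=-7.4269  r=3.8969  x^+=-6.2072  v^+=-3.7762  a^+=-0.7880
step 5: x_pred=-11.2588  r=15.4788  x^+=-6.4139  v^+=1.3605  a^+=3.4968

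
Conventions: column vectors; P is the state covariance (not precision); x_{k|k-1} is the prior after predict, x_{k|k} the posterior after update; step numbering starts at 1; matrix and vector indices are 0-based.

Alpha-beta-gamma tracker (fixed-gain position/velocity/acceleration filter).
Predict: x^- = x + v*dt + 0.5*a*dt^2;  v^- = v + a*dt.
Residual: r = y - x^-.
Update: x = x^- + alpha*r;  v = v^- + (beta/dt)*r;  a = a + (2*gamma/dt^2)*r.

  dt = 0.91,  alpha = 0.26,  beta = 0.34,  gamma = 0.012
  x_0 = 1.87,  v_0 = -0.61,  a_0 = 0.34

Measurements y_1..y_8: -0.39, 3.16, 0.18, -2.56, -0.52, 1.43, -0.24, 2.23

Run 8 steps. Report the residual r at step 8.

resid = 1.7639

step 1: x_pred=1.4557  r=-1.8457  x^+=0.9758  v^+=-0.9902  a^+=0.2865
step 2: x_pred=0.1934  r=2.9666  x^+=0.9647  v^+=0.3789  a^+=0.3725
step 3: x_pred=1.4638  r=-1.2838  x^+=1.1300  v^+=0.2383  a^+=0.3353
step 4: x_pred=1.4856  r=-4.0456  x^+=0.4338  v^+=-0.9682  a^+=0.2180
step 5: x_pred=-0.3570  r=-0.1630  x^+=-0.3994  v^+=-0.8307  a^+=0.2133
step 6: x_pred=-1.0670  r=2.4970  x^+=-0.4178  v^+=0.2964  a^+=0.2857
step 7: x_pred=-0.0298  r=-0.2102  x^+=-0.0844  v^+=0.4778  a^+=0.2796
step 8: x_pred=0.4661  r=1.7639  x^+=0.9247  v^+=1.3912  a^+=0.3307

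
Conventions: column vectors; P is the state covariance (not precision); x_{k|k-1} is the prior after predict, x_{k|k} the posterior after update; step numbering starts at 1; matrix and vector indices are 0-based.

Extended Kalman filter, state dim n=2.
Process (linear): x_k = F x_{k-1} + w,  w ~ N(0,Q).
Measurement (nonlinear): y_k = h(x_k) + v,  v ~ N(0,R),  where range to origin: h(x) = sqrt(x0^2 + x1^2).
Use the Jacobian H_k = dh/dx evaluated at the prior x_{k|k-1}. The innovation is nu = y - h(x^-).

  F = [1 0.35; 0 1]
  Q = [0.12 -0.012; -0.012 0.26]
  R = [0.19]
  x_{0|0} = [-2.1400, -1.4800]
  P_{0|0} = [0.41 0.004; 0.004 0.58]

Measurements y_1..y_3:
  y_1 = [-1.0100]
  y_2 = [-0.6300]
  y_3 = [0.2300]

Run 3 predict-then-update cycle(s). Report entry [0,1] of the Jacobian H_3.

step 1: x^-=[-2.6580, -1.4800]  P^-=[0.6038 0.1950; 0.1950 0.8400]  H_jac=[-0.8737 -0.4865]  S=[1.0155]  K=[-0.6129; -0.5702]  nu=[-4.0523]  x^+=[-0.1742, 0.8305]  P^+=[0.2223 -0.1599; -0.1599 0.5099]
step 2: x^-=[0.1165, 0.8305]  P^-=[0.2929 0.0066; 0.0066 0.7699]  H_jac=[0.1389 0.9903]  S=[0.9525]  K=[0.0495; 0.8014]  nu=[-1.4686]  x^+=[0.0438, -0.3465]  P^+=[0.2905 -0.0312; -0.0312 0.1581]
step 3: x^-=[-0.0775, -0.3465]  P^-=[0.4080 0.0121; 0.0121 0.4181]  H_jac=[-0.2183 -0.9759]  S=[0.6128]  K=[-0.1646; -0.6702]  nu=[-0.1250]  x^+=[-0.0569, -0.2627]  P^+=[0.3914 -0.0555; -0.0555 0.1429]

H_jac[0,1] = -0.9759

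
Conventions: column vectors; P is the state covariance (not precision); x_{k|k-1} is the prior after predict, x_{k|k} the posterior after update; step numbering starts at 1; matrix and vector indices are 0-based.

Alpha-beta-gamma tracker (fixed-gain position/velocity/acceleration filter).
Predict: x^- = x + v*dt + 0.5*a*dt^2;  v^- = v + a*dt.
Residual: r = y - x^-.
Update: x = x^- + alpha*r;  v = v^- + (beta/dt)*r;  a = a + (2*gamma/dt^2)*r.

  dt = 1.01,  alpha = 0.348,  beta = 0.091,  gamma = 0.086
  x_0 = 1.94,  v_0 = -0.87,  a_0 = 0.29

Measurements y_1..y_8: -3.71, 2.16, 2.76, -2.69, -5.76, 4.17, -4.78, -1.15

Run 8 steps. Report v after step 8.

v_post = 0.5798

step 1: x_pred=1.2092  r=-4.9192  x^+=-0.5027  v^+=-1.0203  a^+=-0.5394
step 2: x_pred=-1.8083  r=3.9683  x^+=-0.4274  v^+=-1.2076  a^+=0.1297
step 3: x_pred=-1.5809  r=4.3409  x^+=-0.0703  v^+=-0.6855  a^+=0.8616
step 4: x_pred=-0.3232  r=-2.3668  x^+=-1.1468  v^+=-0.0286  a^+=0.4625
step 5: x_pred=-0.9398  r=-4.8202  x^+=-2.6172  v^+=0.0043  a^+=-0.3502
step 6: x_pred=-2.7915  r=6.9615  x^+=-0.3689  v^+=0.2778  a^+=0.8236
step 7: x_pred=0.3317  r=-5.1117  x^+=-1.4472  v^+=0.6490  a^+=-0.0383
step 8: x_pred=-0.8112  r=-0.3388  x^+=-0.9291  v^+=0.5798  a^+=-0.0955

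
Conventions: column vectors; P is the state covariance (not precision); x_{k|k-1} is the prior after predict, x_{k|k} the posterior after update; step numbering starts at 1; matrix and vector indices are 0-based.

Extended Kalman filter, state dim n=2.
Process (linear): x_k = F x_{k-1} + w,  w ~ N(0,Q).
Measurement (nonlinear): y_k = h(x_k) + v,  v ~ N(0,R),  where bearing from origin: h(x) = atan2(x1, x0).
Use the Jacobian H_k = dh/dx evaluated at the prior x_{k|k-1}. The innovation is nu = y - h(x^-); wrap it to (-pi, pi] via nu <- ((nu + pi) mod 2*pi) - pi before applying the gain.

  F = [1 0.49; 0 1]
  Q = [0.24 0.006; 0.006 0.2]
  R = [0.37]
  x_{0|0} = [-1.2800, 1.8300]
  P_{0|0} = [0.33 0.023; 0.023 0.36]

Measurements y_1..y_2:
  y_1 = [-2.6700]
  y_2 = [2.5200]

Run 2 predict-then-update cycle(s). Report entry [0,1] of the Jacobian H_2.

H_jac[0,1] = -0.3635

step 1: x^-=[-0.3833, 1.8300]  P^-=[0.6790 0.2054; 0.2054 0.5600]  H_jac=[-0.5235 -0.1096]  S=[0.5864]  K=[-0.6446; -0.2881]  nu=[1.8359]  x^+=[-1.5667, 1.3011]  P^+=[0.4354 0.0965; 0.0965 0.5113]
step 2: x^-=[-0.9291, 1.3011]  P^-=[0.8927 0.3531; 0.3531 0.7113]  H_jac=[-0.5090 -0.3635]  S=[0.8259]  K=[-0.7056; -0.5306]  nu=[0.3291]  x^+=[-1.1613, 1.1265]  P^+=[0.4816 0.0438; 0.0438 0.4788]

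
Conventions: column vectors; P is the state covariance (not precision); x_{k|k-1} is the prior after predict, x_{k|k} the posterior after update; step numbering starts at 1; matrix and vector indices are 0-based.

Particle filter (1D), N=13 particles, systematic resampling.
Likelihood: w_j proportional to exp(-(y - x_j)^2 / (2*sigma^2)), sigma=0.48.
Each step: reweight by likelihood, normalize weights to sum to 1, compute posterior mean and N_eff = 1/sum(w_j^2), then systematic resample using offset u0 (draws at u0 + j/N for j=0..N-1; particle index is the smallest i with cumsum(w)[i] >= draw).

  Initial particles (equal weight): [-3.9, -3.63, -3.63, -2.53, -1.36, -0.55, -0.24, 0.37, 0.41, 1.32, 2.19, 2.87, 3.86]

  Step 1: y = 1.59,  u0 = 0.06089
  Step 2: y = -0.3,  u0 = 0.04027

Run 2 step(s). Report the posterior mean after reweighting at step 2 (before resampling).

step 1: w=[0.0000, 0.0000, 0.0000, 0.0000, 0.0000, 0.0000, 0.0005, 0.0277, 0.0341, 0.5973, 0.3204, 0.0200, 0.0000]  mean=1.5716  Neff=2.1655  idx=[8, 9, 9, 9, 9, 9, 9, 9, 10, 10, 10, 10, 11]
step 2: w=[0.9343, 0.0094, 0.0094, 0.0094, 0.0094, 0.0094, 0.0094, 0.0094, 0.0000, 0.0000, 0.0000, 0.0000, 0.0000]  mean=0.4698  Neff=1.1447  idx=[0, 0, 0, 0, 0, 0, 0, 0, 0, 0, 0, 0, 4]

post_mean = 0.4698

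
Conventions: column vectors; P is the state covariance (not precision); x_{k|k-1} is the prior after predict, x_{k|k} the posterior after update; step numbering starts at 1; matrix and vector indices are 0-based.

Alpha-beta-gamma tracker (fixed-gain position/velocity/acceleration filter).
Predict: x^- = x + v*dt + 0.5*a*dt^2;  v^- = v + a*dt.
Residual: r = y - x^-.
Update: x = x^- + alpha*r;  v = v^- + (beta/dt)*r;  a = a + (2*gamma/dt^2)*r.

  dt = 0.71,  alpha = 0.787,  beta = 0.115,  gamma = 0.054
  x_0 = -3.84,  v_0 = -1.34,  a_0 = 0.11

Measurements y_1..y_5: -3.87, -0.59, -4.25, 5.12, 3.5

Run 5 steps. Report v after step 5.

v_post = 3.3495

step 1: x_pred=-4.7637  r=0.8937  x^+=-4.0604  v^+=-1.1171  a^+=0.3015
step 2: x_pred=-4.7775  r=4.1875  x^+=-1.4819  v^+=-0.2248  a^+=1.1986
step 3: x_pred=-1.3395  r=-2.9105  x^+=-3.6301  v^+=0.1547  a^+=0.5751
step 4: x_pred=-3.3752  r=8.4952  x^+=3.3105  v^+=1.9390  a^+=2.3951
step 5: x_pred=5.2909  r=-1.7909  x^+=3.8815  v^+=3.3495  a^+=2.0114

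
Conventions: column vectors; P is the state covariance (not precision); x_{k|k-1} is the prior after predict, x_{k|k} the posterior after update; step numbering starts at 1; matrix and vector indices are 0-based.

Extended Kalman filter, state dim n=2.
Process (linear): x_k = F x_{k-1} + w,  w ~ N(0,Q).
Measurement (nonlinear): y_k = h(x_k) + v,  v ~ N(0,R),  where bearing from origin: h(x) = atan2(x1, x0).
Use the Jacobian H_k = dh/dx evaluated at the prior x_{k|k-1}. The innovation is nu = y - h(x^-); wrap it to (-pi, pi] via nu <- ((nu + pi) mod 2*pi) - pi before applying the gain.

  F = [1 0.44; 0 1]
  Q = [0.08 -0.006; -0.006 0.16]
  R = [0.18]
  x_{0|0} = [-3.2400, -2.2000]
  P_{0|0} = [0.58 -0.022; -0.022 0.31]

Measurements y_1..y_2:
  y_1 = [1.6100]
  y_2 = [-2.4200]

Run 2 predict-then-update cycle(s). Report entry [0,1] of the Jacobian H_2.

step 1: x^-=[-4.2080, -2.2000]  P^-=[0.7007 0.1084; 0.1084 0.4700]  H_jac=[0.0976 -0.1866]  S=[0.1991]  K=[0.2418; -0.3875]  nu=[-2.0133]  x^+=[-4.6948, -1.4199]  P^+=[0.6890 0.1270; 0.1270 0.4401]
step 2: x^-=[-5.3195, -1.4199]  P^-=[0.9660 0.3147; 0.3147 0.6001]  H_jac=[0.0468 -0.1755]  S=[0.1954]  K=[-0.0510; -0.4634]  nu=[0.4607]  x^+=[-5.3430, -1.6335]  P^+=[0.9655 0.3101; 0.3101 0.5581]

H_jac[0,1] = -0.1755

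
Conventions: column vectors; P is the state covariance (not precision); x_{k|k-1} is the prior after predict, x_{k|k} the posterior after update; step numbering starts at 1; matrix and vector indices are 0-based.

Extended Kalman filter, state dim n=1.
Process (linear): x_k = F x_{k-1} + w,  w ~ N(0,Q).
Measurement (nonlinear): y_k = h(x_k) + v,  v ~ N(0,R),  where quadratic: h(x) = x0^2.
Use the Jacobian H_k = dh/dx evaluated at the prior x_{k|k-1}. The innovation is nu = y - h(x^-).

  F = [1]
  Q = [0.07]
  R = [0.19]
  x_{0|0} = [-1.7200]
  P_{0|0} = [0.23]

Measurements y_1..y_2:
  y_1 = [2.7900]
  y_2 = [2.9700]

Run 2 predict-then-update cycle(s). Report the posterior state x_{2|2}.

x_post = [-1.7157]

step 1: x^-=[-1.7200]  P^-=[0.3000]  H_jac=[-3.4400]  S=[3.7401]  K=[-0.2759]  nu=[-0.1684]  x^+=[-1.6735]  P^+=[0.0152]
step 2: x^-=[-1.6735]  P^-=[0.0852]  H_jac=[-3.3471]  S=[1.1449]  K=[-0.2492]  nu=[0.1693]  x^+=[-1.7157]  P^+=[0.0141]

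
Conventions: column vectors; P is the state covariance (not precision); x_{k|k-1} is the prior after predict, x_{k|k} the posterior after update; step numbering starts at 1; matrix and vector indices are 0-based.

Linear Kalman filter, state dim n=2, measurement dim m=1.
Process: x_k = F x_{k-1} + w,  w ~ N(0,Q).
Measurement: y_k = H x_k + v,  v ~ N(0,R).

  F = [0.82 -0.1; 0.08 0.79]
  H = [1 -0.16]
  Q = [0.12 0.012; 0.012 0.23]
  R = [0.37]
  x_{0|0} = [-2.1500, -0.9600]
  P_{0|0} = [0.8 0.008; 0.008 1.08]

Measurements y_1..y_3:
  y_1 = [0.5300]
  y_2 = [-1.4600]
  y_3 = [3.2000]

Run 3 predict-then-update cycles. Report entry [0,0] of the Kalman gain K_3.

step 1: x^-=[-1.6670, -0.9304]  P^-=[0.6674 -0.0157; -0.0157 0.9102]  S=[1.0657]  K=[0.6286; -0.1514]  nu=[2.0481]  x^+=[-0.3795, -1.2405]  P^+=[0.2463 0.0857; 0.0857 0.8857]
step 2: x^-=[-0.1872, -1.0103]  P^-=[0.2804 0.0130; 0.0130 0.7952]  S=[0.6666]  K=[0.4175; -0.1713]  nu=[-1.4345]  x^+=[-0.7861, -0.7646]  P^+=[0.1642 0.0607; 0.0607 0.7756]
step 3: x^-=[-0.5682, -0.6669]  P^-=[0.2282 0.0003; 0.0003 0.7228]  S=[0.6166]  K=[0.3700; -0.1870]  nu=[3.6615]  x^+=[0.7866, -1.3516]  P^+=[0.1438 0.0430; 0.0430 0.7012]

K[0,0] = 0.3700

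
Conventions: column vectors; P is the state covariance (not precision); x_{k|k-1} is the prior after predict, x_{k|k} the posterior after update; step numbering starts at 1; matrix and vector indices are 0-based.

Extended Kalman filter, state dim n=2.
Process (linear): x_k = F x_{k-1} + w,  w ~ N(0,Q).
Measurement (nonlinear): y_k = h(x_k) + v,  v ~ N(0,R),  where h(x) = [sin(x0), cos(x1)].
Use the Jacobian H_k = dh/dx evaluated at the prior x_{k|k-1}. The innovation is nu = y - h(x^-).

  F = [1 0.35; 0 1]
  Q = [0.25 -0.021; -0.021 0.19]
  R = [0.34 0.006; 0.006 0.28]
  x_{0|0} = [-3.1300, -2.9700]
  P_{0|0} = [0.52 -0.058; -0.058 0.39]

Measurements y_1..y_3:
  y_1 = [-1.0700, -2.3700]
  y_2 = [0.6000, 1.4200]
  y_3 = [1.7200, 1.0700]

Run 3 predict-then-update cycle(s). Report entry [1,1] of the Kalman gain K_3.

step 1: x^-=[-4.1695, -2.9700]  P^-=[0.7772 0.0575; 0.0575 0.5800]  H_jac=[-0.5166 0.0000; 0.0000 0.1708]  S=[0.5474 0.0009; 0.0009 0.2969]  K=[-0.7335 0.0354; -0.0548 0.3337]  nu=[-1.9262, -1.3847]  x^+=[-2.8056, -3.3265]  P^+=[0.4823 0.0322; 0.0322 0.5453]
step 2: x^-=[-3.9699, -3.3265]  P^-=[0.8217 0.2021; 0.2021 0.7353]  H_jac=[-0.6762 0.0000; 0.0000 -0.1838]  S=[0.7157 0.0311; 0.0311 0.3049]  K=[-0.7745 -0.0428; -0.1724 -0.4259]  nu=[-0.1368, 2.4030]  x^+=[-3.9668, -4.3262]  P^+=[0.3898 0.0905; 0.0905 0.6542]
step 3: x^-=[-5.4810, -4.3262]  P^-=[0.7833 0.2984; 0.2984 0.8442]  H_jac=[0.6951 0.0000; 0.0000 -0.9264]  S=[0.7185 -0.1862; -0.1862 1.0044]  K=[0.7211 -0.1416; 0.0914 -0.7616]  nu=[1.0011, 1.4466]  x^+=[-4.9639, -5.3366]  P^+=[0.3515 0.0381; 0.0381 0.2296]

K[1,1] = -0.7616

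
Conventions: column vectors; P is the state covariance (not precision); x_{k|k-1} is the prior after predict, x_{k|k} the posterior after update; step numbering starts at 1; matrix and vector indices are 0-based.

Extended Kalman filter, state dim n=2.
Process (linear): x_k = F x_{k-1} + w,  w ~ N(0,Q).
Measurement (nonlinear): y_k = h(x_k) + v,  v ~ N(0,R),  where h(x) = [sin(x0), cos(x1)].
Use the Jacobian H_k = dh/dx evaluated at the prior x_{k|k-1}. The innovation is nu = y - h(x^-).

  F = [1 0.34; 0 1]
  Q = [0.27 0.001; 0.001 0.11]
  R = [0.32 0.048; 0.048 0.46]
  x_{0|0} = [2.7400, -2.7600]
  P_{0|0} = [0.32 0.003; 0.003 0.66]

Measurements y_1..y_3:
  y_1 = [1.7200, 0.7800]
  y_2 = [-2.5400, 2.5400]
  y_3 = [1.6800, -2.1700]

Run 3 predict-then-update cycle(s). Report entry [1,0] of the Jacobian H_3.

H_jac[1,0] = 0.0000

step 1: x^-=[1.8016, -2.7600]  P^-=[0.6683 0.2284; 0.2284 0.7700]  H_jac=[-0.2288 0.0000; 0.0000 0.3724]  S=[0.3550 0.0285; 0.0285 0.5668]  K=[-0.4446 0.1725; -0.1886 0.5154]  nu=[0.7465, 1.7081]  x^+=[1.7643, -2.0204]  P^+=[0.5857 0.1557; 0.1557 0.6123]
step 2: x^-=[1.0773, -2.0204]  P^-=[1.0324 0.3649; 0.3649 0.7223]  H_jac=[0.4737 0.0000; 0.0000 0.9006]  S=[0.5516 0.2037; 0.2037 1.0459]  K=[0.8301 0.1526; 0.0902 0.6044]  nu=[-3.4207, 2.9746]  x^+=[-1.3085, -0.5309]  P^+=[0.5763 0.1222; 0.1222 0.3135]
step 3: x^-=[-1.4890, -0.5309]  P^-=[0.9656 0.2298; 0.2298 0.4235]  H_jac=[0.0817 0.0000; 0.0000 0.5063]  S=[0.3264 0.0575; 0.0575 0.5686]  K=[0.2093 0.1834; -0.0091 0.3781]  nu=[2.6767, -3.0324]  x^+=[-1.4851, -1.7017]  P^+=[0.9278 0.1865; 0.1865 0.3426]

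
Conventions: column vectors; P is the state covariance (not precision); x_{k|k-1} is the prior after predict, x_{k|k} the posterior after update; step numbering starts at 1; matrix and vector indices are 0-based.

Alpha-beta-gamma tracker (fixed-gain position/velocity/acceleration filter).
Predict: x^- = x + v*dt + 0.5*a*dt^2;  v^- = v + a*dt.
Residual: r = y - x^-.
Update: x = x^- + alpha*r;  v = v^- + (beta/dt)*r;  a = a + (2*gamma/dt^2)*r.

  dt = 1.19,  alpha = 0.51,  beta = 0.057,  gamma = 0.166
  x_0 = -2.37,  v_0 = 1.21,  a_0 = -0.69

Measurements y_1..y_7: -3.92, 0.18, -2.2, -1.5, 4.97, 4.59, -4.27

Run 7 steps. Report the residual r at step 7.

step 1: x_pred=-1.4187  r=-2.5013  x^+=-2.6943  v^+=0.2691  a^+=-1.2764
step 2: x_pred=-3.2779  r=3.4579  x^+=-1.5144  v^+=-1.0842  a^+=-0.4657
step 3: x_pred=-3.1344  r=0.9344  x^+=-2.6578  v^+=-1.5937  a^+=-0.2467
step 4: x_pred=-4.7290  r=3.2290  x^+=-3.0822  v^+=-1.7326  a^+=0.5104
step 5: x_pred=-4.7826  r=9.7526  x^+=0.1912  v^+=-0.6581  a^+=2.7968
step 6: x_pred=1.3883  r=3.2017  x^+=3.0212  v^+=2.8235  a^+=3.5474
step 7: x_pred=8.8929  r=-13.1629  x^+=2.1798  v^+=6.4144  a^+=0.4615

resid = -13.1629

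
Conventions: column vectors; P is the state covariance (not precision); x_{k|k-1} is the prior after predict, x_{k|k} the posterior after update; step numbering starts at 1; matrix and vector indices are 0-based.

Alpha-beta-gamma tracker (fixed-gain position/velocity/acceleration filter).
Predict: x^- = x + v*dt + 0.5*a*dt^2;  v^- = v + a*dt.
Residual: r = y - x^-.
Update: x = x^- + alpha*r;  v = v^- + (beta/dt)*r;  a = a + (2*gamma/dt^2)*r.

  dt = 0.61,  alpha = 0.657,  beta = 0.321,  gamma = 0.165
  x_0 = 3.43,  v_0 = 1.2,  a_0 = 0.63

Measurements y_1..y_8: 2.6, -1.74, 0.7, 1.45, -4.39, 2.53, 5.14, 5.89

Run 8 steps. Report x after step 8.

step 1: x_pred=4.2792  r=-1.6792  x^+=3.1760  v^+=0.7006  a^+=-0.8592
step 2: x_pred=3.4435  r=-5.1835  x^+=0.0379  v^+=-2.5512  a^+=-5.4563
step 3: x_pred=-2.5334  r=3.2334  x^+=-0.4091  v^+=-4.1780  a^+=-2.5887
step 4: x_pred=-3.4393  r=4.8893  x^+=-0.2270  v^+=-3.1842  a^+=1.7474
step 5: x_pred=-1.8443  r=-2.5457  x^+=-3.5168  v^+=-3.4579  a^+=-0.5103
step 6: x_pred=-5.7211  r=8.2511  x^+=-0.3001  v^+=0.5728  a^+=6.8073
step 7: x_pred=1.3158  r=3.8242  x^+=3.8283  v^+=6.7376  a^+=10.1988
step 8: x_pred=9.8357  r=-3.9457  x^+=7.2434  v^+=10.8825  a^+=6.6995

x_post = 7.2434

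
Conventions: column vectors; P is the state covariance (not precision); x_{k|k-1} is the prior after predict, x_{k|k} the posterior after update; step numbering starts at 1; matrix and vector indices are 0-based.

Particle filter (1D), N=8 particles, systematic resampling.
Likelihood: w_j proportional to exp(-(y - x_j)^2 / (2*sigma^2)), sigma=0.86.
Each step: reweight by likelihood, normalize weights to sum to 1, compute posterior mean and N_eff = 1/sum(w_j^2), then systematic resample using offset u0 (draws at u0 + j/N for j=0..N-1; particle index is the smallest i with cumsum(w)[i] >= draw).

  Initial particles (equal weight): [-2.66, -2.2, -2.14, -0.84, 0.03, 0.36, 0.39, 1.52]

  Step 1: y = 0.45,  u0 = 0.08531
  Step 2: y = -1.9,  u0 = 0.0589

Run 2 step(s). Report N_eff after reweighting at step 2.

N_eff = 2.1391

step 1: w=[0.0004, 0.0024, 0.0029, 0.0881, 0.2408, 0.2698, 0.2706, 0.1251]  mean=0.3136  Neff=4.3973  idx=[3, 4, 5, 5, 5, 6, 6, 7]
step 2: w=[0.6669, 0.1149, 0.0451, 0.0451, 0.0451, 0.0411, 0.0411, 0.0005]  mean=-0.4752  Neff=2.1391  idx=[0, 0, 0, 0, 0, 1, 2, 5]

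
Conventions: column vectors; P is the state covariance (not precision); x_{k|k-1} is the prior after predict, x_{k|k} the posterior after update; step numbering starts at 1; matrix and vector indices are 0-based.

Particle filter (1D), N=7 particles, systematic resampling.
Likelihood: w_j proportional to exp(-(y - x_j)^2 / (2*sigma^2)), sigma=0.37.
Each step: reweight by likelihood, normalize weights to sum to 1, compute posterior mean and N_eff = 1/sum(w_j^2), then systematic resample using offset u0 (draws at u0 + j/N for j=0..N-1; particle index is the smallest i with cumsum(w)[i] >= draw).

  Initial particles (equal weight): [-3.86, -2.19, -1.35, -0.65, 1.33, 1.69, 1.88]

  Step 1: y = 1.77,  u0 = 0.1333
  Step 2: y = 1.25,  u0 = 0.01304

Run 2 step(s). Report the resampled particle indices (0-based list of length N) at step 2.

step 1: w=[0.0000, 0.0000, 0.0000, 0.0000, 0.2032, 0.4026, 0.3943]  mean=1.6918  Neff=2.7873  idx=[4, 5, 5, 5, 6, 6, 6]
step 2: w=[0.3091, 0.1560, 0.1560, 0.1560, 0.0743, 0.0743, 0.0743]  mean=1.6210  Neff=5.4012  idx=[0, 0, 0, 1, 2, 3, 5]

resampled_idx = [0, 0, 0, 1, 2, 3, 5]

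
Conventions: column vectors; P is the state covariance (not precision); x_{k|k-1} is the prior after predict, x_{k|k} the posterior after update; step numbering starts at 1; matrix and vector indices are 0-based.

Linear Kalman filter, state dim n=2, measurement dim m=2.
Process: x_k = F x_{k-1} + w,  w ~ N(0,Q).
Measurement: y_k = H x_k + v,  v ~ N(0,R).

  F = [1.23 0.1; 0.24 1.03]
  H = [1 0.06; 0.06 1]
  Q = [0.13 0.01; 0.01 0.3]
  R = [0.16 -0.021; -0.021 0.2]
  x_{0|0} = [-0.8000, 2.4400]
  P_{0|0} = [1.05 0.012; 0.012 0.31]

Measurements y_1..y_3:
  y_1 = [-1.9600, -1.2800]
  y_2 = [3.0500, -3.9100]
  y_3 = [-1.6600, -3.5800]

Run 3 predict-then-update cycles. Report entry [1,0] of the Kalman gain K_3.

step 1: x^-=[-0.7400, 2.3212]  P^-=[1.7246 0.3674; 0.3674 0.6953]  S=[1.9312 0.4929; 0.4929 0.9456]  K=[0.8966 0.0306; 0.0210 0.7477]  nu=[-1.3593, -3.5568]  x^+=[-2.0675, -0.3666]  P^+=[0.1441 -0.0214; -0.0214 0.1504]
step 2: x^-=[-2.5797, -0.8738]  P^-=[0.3443 0.0405; 0.0405 0.4573]  S=[0.5108 0.0677; 0.0677 0.6634]  K=[0.6757 0.0232; 0.0416 0.6887]  nu=[5.6821, -2.8814]  x^+=[1.1929, -2.6217]  P^+=[0.1086 -0.0161; -0.0161 0.1378]
step 3: x^-=[1.2051, -2.4141]  P^-=[0.2917 0.0355; 0.0355 0.4445]  S=[0.4576 0.0588; 0.0588 0.6499]  K=[0.6391 0.0237; 0.0481 0.6830]  nu=[-2.7203, -1.2382]  x^+=[-0.5629, -3.3906]  P^+=[0.1027 -0.0148; -0.0148 0.1365]

K[1,0] = 0.0481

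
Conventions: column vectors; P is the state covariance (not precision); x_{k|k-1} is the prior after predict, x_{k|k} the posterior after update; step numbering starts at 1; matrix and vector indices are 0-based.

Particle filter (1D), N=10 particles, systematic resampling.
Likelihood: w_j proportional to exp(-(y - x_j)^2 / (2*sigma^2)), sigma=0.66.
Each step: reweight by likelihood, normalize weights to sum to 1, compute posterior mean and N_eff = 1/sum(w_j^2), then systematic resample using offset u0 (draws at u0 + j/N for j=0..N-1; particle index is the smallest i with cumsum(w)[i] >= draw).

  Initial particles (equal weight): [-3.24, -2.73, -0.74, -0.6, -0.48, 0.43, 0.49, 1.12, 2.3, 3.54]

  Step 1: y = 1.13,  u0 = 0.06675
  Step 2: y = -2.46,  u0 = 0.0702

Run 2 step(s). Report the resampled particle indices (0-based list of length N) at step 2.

resampled_idx = [0, 0, 1, 1, 2, 2, 2, 3, 4, 4]

step 1: w=[0.0000, 0.0000, 0.0072, 0.0129, 0.0204, 0.2275, 0.2495, 0.3992, 0.0829, 0.0005]  mean=0.8369  Neff=3.5610  idx=[5, 5, 5, 6, 6, 7, 7, 7, 7, 8]
step 2: w=[0.2293, 0.2293, 0.2293, 0.1534, 0.1534, 0.0014, 0.0014, 0.0014, 0.0014, 0.0000]  mean=0.4522  Neff=4.8840  idx=[0, 0, 1, 1, 2, 2, 2, 3, 4, 4]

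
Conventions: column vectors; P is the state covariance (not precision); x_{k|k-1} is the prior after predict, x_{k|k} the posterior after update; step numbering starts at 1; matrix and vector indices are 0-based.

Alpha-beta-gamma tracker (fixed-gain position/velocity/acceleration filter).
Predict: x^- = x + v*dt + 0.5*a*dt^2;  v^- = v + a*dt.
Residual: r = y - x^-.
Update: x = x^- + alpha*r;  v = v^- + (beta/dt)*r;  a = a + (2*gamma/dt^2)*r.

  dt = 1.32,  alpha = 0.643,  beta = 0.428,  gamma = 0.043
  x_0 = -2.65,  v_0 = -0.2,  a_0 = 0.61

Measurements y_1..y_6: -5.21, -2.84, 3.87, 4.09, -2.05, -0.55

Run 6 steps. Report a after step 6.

step 1: x_pred=-2.3826  r=-2.8274  x^+=-4.2006  v^+=-0.3116  a^+=0.4704
step 2: x_pred=-4.2020  r=1.3620  x^+=-3.3262  v^+=0.7510  a^+=0.5377
step 3: x_pred=-1.8664  r=5.7364  x^+=1.8221  v^+=3.3208  a^+=0.8208
step 4: x_pred=6.9206  r=-2.8306  x^+=5.1005  v^+=3.4864  a^+=0.6811
step 5: x_pred=10.2960  r=-12.3460  x^+=2.3575  v^+=0.3824  a^+=0.0717
step 6: x_pred=2.9248  r=-3.4748  x^+=0.6905  v^+=-0.6496  a^+=-0.0998

a_post = -0.0998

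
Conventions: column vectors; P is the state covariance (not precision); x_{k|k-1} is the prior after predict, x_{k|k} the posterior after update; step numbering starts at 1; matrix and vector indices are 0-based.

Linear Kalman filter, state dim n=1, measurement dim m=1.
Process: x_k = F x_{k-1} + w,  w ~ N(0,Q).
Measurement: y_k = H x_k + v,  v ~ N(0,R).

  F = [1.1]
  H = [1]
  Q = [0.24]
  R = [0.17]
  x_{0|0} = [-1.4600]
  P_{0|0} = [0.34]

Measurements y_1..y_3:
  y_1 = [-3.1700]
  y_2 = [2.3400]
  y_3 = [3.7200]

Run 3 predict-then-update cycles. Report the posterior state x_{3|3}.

x_post = [2.8217]

step 1: x^-=[-1.6060]  P^-=[0.6514]  S=[0.8214]  K=[0.7930]  nu=[-1.5640]  x^+=[-2.8463]  P^+=[0.1348]
step 2: x^-=[-3.1309]  P^-=[0.4031]  S=[0.5731]  K=[0.7034]  nu=[5.4709]  x^+=[0.7172]  P^+=[0.1196]
step 3: x^-=[0.7889]  P^-=[0.3847]  S=[0.5547]  K=[0.6935]  nu=[2.9311]  x^+=[2.8217]  P^+=[0.1179]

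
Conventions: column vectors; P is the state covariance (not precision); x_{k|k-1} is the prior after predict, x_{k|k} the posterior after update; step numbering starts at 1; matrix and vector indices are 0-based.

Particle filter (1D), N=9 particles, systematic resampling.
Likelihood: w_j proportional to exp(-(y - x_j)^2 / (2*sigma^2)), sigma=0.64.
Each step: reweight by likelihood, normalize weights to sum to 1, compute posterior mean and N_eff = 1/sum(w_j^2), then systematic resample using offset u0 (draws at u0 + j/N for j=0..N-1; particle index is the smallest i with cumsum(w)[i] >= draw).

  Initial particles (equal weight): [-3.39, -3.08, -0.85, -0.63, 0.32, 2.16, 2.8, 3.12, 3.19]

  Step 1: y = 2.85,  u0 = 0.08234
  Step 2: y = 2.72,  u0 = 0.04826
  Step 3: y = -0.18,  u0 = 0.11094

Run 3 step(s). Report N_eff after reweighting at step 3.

N_eff = 1.1058

step 1: w=[0.0000, 0.0000, 0.0000, 0.0000, 0.0001, 0.1674, 0.2985, 0.2739, 0.2600]  mean=2.8816  Neff=3.8494  idx=[5, 6, 6, 6, 7, 7, 8, 8, 8]
step 2: w=[0.0898, 0.1306, 0.1306, 0.1306, 0.1083, 0.1083, 0.1005, 0.1005, 0.1005]  mean=2.9295  Neff=8.8448  idx=[0, 1, 2, 3, 4, 5, 6, 7, 8]
step 3: w=[0.9506, 0.0149, 0.0149, 0.0149, 0.0013, 0.0013, 0.0007, 0.0007, 0.0007]  mean=2.1933  Neff=1.1058  idx=[0, 0, 0, 0, 0, 0, 0, 0, 8]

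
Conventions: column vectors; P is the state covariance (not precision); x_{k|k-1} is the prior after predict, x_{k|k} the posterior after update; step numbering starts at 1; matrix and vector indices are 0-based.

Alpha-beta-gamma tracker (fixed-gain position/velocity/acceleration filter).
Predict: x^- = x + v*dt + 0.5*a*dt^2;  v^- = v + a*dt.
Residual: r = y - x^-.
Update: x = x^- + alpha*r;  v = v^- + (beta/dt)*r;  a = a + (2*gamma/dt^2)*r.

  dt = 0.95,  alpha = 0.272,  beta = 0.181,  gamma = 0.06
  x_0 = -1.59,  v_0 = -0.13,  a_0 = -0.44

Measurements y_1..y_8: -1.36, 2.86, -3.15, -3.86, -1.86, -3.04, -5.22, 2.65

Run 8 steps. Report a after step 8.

a_post = 0.7395

step 1: x_pred=-1.9121  r=0.5520  x^+=-1.7619  v^+=-0.4428  a^+=-0.3666
step 2: x_pred=-2.3480  r=5.2080  x^+=-0.9314  v^+=0.2012  a^+=0.3259
step 3: x_pred=-0.5933  r=-2.5567  x^+=-1.2887  v^+=0.0236  a^+=-0.0141
step 4: x_pred=-1.2726  r=-2.5874  x^+=-1.9764  v^+=-0.4827  a^+=-0.3581
step 5: x_pred=-2.5965  r=0.7365  x^+=-2.3962  v^+=-0.6826  a^+=-0.2602
step 6: x_pred=-3.1621  r=0.1221  x^+=-3.1289  v^+=-0.9065  a^+=-0.2439
step 7: x_pred=-4.1001  r=-1.1199  x^+=-4.4047  v^+=-1.3516  a^+=-0.3929
step 8: x_pred=-5.8660  r=8.5160  x^+=-3.5497  v^+=-0.1023  a^+=0.7395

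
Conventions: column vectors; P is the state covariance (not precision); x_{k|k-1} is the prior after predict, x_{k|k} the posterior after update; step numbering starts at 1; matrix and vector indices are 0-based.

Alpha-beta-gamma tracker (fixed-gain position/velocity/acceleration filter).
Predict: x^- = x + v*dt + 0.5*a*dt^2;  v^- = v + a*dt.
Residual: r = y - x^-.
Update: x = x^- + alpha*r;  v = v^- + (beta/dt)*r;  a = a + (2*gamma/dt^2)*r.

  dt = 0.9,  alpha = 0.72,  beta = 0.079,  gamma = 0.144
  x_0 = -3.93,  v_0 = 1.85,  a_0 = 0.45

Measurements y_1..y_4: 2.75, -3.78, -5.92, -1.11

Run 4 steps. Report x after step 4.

step 1: x_pred=-2.0827  r=4.8327  x^+=1.3968  v^+=2.6792  a^+=2.1683
step 2: x_pred=4.6863  r=-8.4663  x^+=-1.4094  v^+=3.8875  a^+=-0.8419
step 3: x_pred=1.7484  r=-7.6684  x^+=-3.7729  v^+=2.4567  a^+=-3.5685
step 4: x_pred=-3.0071  r=1.8971  x^+=-1.6412  v^+=-0.5884  a^+=-2.8939

x_post = -1.6412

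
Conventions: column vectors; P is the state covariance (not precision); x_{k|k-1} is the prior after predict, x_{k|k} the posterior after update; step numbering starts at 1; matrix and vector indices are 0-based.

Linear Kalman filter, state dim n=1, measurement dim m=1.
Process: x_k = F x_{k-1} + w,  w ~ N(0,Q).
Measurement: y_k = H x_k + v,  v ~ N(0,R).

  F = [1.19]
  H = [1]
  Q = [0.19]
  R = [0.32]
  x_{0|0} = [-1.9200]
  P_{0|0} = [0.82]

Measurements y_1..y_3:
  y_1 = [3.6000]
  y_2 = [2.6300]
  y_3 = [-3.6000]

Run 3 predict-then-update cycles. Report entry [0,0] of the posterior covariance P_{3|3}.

P_post[0,0] = 0.1916

step 1: x^-=[-2.2848]  P^-=[1.3512]  S=[1.6712]  K=[0.8085]  nu=[5.8848]  x^+=[2.4732]  P^+=[0.2587]
step 2: x^-=[2.9431]  P^-=[0.5564]  S=[0.8764]  K=[0.6349]  nu=[-0.3131]  x^+=[2.7443]  P^+=[0.2032]
step 3: x^-=[3.2657]  P^-=[0.4777]  S=[0.7977]  K=[0.5988]  nu=[-6.8657]  x^+=[-0.8457]  P^+=[0.1916]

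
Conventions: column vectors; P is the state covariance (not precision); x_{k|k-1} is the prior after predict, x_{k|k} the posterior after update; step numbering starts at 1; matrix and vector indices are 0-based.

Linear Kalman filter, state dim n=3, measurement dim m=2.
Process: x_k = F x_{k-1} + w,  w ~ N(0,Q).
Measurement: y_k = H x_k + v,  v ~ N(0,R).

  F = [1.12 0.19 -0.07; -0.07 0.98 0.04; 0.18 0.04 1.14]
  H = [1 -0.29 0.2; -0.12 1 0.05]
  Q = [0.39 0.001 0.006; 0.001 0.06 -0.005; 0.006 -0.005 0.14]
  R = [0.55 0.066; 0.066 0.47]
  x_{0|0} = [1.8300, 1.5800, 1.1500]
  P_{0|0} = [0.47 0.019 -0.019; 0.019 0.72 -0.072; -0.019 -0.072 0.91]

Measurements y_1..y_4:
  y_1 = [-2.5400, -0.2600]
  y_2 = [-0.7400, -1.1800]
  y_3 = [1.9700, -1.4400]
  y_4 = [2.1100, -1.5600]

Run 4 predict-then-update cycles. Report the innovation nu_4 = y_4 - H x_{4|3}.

innov = [0.9634, -0.9209]

step 1: x^-=[2.2693, 1.4663, 1.7036]  P^-=[1.0230 0.1197 -0.0043; 0.1197 0.7471 -0.0171; -0.0043 -0.0171 1.3249]  S=[1.6197 -0.1396; -0.1396 1.2048]  K=[0.6156 0.0686; -0.0097 0.6064; 0.1692 0.0608]  nu=[-4.7248, -1.5392]  x^+=[-0.7447, 0.5789, 0.8103]  P^+=[0.4154 0.1313 -0.1712; 0.1313 0.3023 -0.0446; -0.1712 -0.0446 1.2769]
step 2: x^-=[-0.7808, 0.6518, 0.8128]  P^-=[1.0122 0.1577 -0.2255; 0.1577 0.3339 0.0451; -0.2255 0.0451 1.7410]  S=[1.4730 0.0308; 0.0308 0.7922]  K=[0.6253 0.0072; 0.0391 0.3989; 0.0703 0.1983]  nu=[0.0673, -1.9662]  x^+=[-0.7529, -0.1299, 0.4277]  P^+=[0.4358 0.1117 -0.2952; 0.1117 0.2046 -0.0227; -0.2952 -0.0227 1.7017]
step 3: x^-=[-0.8978, -0.0575, 0.3468]  P^-=[1.0469 0.1080 -0.4096; 0.1080 0.2459 0.0906; -0.4096 0.0906 2.2444]  S=[1.4704 0.0094; 0.0094 0.7247]  K=[0.6354 -0.0608; 0.0352 0.3273; 0.0066 0.3476]  nu=[2.7818, -1.5076]  x^+=[0.9614, -0.4530, -0.1587]  P^+=[0.4514 0.0876 -0.4025; 0.0876 0.1663 0.0077; -0.4025 0.0077 2.1567]
step 4: x^-=[1.0018, -0.5176, -0.0260]  P^-=[1.0730 0.0651 -0.5742; 0.0651 0.2162 0.1472; -0.5742 0.1472 2.7946]  S=[1.4684 -0.0178; -0.0178 0.7146]  K=[0.6383 -0.1134; 0.0253 0.3025; -0.0334 0.4971]  nu=[0.9634, -0.9209]  x^+=[1.7211, -0.7718, -0.5160]  P^+=[0.4630 0.0692 -0.4968; 0.0692 0.1501 0.0410; -0.4968 0.0410 2.6157]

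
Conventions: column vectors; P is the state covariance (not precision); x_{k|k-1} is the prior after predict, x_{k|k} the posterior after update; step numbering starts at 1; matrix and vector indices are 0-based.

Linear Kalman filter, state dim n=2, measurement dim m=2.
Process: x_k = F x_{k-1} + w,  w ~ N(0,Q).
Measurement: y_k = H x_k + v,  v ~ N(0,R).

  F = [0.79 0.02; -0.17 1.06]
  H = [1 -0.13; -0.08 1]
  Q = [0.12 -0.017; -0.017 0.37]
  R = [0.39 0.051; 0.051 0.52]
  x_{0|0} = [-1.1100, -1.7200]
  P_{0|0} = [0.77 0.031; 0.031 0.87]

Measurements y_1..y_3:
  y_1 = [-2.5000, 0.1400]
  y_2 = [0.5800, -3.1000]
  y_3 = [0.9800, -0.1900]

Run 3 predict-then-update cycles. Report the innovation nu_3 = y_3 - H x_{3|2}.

innov = [1.3184, 1.8451]

step 1: x^-=[-0.9113, -1.6345]  P^-=[0.6019 -0.0761; -0.0761 1.3586]  S=[1.0346 -0.2507; -0.2507 1.8946]  K=[0.5945 0.0131; -0.0721 0.7108]  nu=[-1.8012, 1.7016]  x^+=[-1.9598, -0.2953]  P^+=[0.2398 0.0563; 0.0563 0.3704]
step 2: x^-=[-1.5542, 0.0202]  P^-=[0.2716 0.0056; 0.0056 0.7728]  S=[0.6732 -0.0655; -0.0655 1.2937]  K=[0.4031 0.0080; -0.0832 0.5928]  nu=[2.1368, -3.2445]  x^+=[-0.7185, -2.0811]  P^+=[0.1625 0.0377; 0.0377 0.3070]
step 3: x^-=[-0.6093, -2.0838]  P^-=[0.2227 -0.0009; -0.0009 0.7061]  S=[0.6249 -0.0595; -0.0595 1.2277]  K=[0.3568 0.0021; -0.0940 0.5707]  nu=[1.3184, 1.8451]  x^+=[-0.1350, -1.1548]  P^+=[0.1433 0.0307; 0.0307 0.2944]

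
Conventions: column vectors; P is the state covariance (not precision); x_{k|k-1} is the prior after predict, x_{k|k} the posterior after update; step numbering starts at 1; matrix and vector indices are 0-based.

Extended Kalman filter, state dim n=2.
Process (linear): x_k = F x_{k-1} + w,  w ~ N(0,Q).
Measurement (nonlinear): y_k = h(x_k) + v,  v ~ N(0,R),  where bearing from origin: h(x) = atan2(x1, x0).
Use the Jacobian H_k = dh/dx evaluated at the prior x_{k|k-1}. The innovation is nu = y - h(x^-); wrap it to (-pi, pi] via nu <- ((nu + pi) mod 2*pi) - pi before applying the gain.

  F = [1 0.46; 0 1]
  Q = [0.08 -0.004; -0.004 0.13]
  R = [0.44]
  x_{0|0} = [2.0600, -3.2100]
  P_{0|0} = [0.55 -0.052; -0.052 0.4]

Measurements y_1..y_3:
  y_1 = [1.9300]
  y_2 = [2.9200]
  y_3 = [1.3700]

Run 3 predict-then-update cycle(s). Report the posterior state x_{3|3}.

step 1: x^-=[0.5834, -3.2100]  P^-=[0.6668 0.1280; 0.1280 0.5300]  H_jac=[0.3016 0.0548]  S=[0.5065]  K=[0.4109; 0.1336]  nu=[-2.9622]  x^+=[-0.6337, -3.6057]  P^+=[0.5813 0.1002; 0.1002 0.5210]
step 2: x^-=[-2.2923, -3.6057]  P^-=[0.8637 0.3358; 0.3358 0.6510]  H_jac=[0.1975 -0.1256]  S=[0.4673]  K=[0.2748; -0.0330]  nu=[-1.2261]  x^+=[-2.6293, -3.5652]  P^+=[0.8284 0.3401; 0.3401 0.6505]
step 3: x^-=[-4.2693, -3.5652]  P^-=[1.3589 0.6353; 0.6353 0.7805]  H_jac=[0.1152 -0.1380]  S=[0.4527]  K=[0.1523; -0.0762]  nu=[-2.4674]  x^+=[-4.6450, -3.3773]  P^+=[1.3484 0.6405; 0.6405 0.7778]

x_post = [-4.6450, -3.3773]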